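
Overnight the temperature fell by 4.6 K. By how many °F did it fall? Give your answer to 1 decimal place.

Converting a difference, only the 9/5 scale factor applies: Δ°F = 4.6 × 1.8 = 8.3 °F.

8.3 °F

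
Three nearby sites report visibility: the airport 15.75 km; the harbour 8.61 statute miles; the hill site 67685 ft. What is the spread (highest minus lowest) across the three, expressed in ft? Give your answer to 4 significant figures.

the airport: 15.75 km = 51673.23 ft.
the harbour: 8.61 SM = 45460.80 ft.
Spread: 67685.00 − 45460.80 = 22220 ft.

22220 ft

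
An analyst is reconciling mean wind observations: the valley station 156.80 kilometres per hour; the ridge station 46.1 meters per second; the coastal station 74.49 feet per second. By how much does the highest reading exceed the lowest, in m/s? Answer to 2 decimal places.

the valley station: 156.80 km/h = 43.5556 m/s.
the coastal station: 74.49 ft/s = 22.7046 m/s.
Spread: 46.1000 − 22.7046 = 23.40 m/s.

23.40 m/s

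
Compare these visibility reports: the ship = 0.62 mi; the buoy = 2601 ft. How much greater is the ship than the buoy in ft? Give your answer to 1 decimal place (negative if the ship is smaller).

672.6 ft

the ship: 0.62 SM = 3273.600 ft.
Difference: 3273.600 − 2601.000 = 672.6 ft.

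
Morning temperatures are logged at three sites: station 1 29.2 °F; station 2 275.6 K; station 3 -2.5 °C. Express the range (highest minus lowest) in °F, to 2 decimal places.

8.91 °F

station 1: 29.2 °F = -1.556 °C.
station 2: 275.6 K = 2.450 °C.
Spread: 2.450 − (-2.500) = 4.950 °C = 8.91 °F.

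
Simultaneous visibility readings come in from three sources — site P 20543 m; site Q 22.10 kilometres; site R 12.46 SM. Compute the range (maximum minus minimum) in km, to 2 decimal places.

2.05 km

site P: 20543 m = 20.5430 km.
site R: 12.46 SM = 20.0524 km.
Spread: 22.1000 − 20.0524 = 2.05 km.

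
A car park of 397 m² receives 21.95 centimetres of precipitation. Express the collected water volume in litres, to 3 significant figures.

87100 litres

Depth: 21.95 cm × 10 = 219.5 mm.
1 mm over 1 m² is 1 L, so volume = 219.5 × 397 = 87141.5 L ≈ 87100 L.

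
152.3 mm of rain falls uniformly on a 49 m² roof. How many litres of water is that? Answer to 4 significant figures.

7463 litres

1 mm over 1 m² is 1 L, so volume = 152.3 × 49 = 7462.7 L ≈ 7463 L.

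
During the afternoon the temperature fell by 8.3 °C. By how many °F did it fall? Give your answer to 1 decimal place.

14.9 °F

Converting a difference, only the 9/5 scale factor applies: Δ°F = 8.3 × 1.8 = 14.9 °F.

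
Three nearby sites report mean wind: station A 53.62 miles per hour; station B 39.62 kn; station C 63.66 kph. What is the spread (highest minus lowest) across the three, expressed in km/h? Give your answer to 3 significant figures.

station A: 53.62 mph = 86.293 km/h.
station B: 39.62 kt = 73.376 km/h.
Spread: 86.293 − 63.660 = 22.6 km/h.

22.6 km/h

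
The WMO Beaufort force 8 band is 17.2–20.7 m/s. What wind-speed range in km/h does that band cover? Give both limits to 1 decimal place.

61.9 to 74.5 km/h

17.2–20.7 m/s × 3.6 = 61.9–74.5 km/h.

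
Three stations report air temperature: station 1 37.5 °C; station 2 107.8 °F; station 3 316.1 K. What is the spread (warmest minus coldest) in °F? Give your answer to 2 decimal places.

9.81 °F

station 2: 107.8 °F = 42.111 °C.
station 3: 316.1 K = 42.950 °C.
Spread: 42.950 − 37.500 = 5.450 °C = 9.81 °F.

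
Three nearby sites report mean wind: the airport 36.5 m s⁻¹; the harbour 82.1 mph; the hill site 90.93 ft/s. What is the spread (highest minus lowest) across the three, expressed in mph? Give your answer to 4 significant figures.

the airport: 36.5 m/s = 81.6482 mph.
the hill site: 90.93 ft/s = 61.9977 mph.
Spread: 82.1000 − 61.9977 = 20.10 mph.

20.10 mph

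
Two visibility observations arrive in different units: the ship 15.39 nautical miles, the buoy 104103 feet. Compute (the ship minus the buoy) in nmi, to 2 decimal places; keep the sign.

the buoy: 104103 ft = 17.1332 nmi.
Difference: 15.3900 − 17.1332 = -1.74 nmi.

-1.74 nmi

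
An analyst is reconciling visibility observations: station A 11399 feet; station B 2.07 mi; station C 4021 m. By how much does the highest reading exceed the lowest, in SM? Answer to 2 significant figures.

station A: 11399 ft = 2.1589 SM.
station C: 4021 m = 2.4985 SM.
Spread: 2.4985 − 2.0700 = 0.43 SM.

0.43 SM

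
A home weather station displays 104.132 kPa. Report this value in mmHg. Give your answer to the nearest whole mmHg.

781 mmHg

1 kPa = 7.50062 mmHg, so 104.132 × 7.50062 = 781 mmHg.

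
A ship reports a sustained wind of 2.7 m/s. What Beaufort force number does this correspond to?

2.7 m/s lies in the Beaufort 2 band (light breeze, 1.6–3.3 m/s).

Beaufort force 2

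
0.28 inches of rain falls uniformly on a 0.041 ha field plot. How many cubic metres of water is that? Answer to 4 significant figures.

Depth: 0.28 in × 25.4 = 7.112 mm.
Area: 0.041 ha = 410 m².
1 mm over 1 m² is 1 L, so volume = 7.112 × 410 = 2915.92 L = 2.916 m³.

2.916 cubic metres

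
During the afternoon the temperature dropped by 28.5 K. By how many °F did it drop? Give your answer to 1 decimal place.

51.3 °F

A change of 1 °C equals a change of 1.8 °F: Δ°F = 28.5 × 1.8 = 51.3 °F.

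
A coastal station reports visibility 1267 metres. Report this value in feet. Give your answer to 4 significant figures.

1 m = 3.28084 ft, so 1267 × 3.28084 = 4157 ft.

4157 ft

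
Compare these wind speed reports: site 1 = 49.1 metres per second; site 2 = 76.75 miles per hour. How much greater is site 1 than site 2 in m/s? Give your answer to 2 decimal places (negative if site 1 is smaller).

14.79 m/s

site 2: 76.75 mph = 34.3103 m/s.
Difference: 49.1000 − 34.3103 = 14.79 m/s.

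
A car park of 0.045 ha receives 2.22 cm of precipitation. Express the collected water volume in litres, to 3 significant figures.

Depth: 2.22 cm × 10 = 22.2 mm.
Area: 0.045 ha = 450 m².
1 mm over 1 m² is 1 L, so volume = 22.2 × 450 = 9990 L.

9990 litres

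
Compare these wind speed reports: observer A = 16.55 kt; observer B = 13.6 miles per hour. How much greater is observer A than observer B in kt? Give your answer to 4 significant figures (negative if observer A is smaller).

4.732 kt

observer B: 13.6 mph = 11.81808 kt.
Difference: 16.55000 − 11.81808 = 4.732 kt.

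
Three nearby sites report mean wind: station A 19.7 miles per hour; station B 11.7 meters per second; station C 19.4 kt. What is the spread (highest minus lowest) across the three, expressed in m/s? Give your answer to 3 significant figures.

2.89 m/s

station A: 19.7 mph = 8.8067 m/s.
station C: 19.4 kt = 9.9802 m/s.
Spread: 11.7000 − 8.8067 = 2.89 m/s.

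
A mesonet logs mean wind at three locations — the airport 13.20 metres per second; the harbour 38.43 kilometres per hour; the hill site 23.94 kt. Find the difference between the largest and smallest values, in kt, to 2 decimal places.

4.91 kt

the airport: 13.20 m/s = 25.6587 kt.
the harbour: 38.43 km/h = 20.7505 kt.
Spread: 25.6587 − 20.7505 = 4.91 kt.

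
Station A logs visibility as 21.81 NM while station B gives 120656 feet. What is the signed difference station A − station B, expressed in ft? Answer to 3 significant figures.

11900 ft

station A: 21.81 nmi = 132520.08 ft.
Difference: 132520.08 − 120656.00 = 11900 ft.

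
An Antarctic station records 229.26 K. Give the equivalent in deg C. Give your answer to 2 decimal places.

-43.89 °C

°C = 229.26 − 273.15 = -43.89 °C.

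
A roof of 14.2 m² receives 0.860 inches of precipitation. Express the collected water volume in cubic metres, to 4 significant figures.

Depth: 0.860 in × 25.4 = 21.844 mm.
1 mm over 1 m² is 1 L, so volume = 21.844 × 14.2 = 310.1848 L = 0.3102 m³.

0.3102 cubic metres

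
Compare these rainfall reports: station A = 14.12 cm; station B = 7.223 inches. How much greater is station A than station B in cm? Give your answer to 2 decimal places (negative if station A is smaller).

-4.23 cm

station B: 7.223 in = 18.3464 cm.
Difference: 14.1200 − 18.3464 = -4.23 cm.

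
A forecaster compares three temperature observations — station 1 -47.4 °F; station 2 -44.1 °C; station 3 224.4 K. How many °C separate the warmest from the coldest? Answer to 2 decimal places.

station 1: -47.4 °F = -44.111 °C.
station 3: 224.4 K = -48.750 °C.
Spread: (-44.100) − (-48.750) = 4.650 °C.

4.65 °C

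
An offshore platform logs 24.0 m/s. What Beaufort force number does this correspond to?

24.0 m/s lies in the Beaufort 9 band (strong gale, 20.8–24.4 m/s).

Beaufort force 9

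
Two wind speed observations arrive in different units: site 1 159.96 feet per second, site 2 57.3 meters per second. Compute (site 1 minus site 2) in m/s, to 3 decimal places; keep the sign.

site 1: 159.96 ft/s = 48.75581 m/s.
Difference: 48.75581 − 57.30000 = -8.544 m/s.

-8.544 m/s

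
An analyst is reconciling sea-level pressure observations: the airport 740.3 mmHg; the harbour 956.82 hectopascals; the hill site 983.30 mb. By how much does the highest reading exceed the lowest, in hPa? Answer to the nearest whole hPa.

the airport: 740.3 mmHg = 986.99 hPa.
the hill site: 983.30 mb = 983.30 hPa.
Spread: 986.99 − 956.82 = 30 hPa.

30 hPa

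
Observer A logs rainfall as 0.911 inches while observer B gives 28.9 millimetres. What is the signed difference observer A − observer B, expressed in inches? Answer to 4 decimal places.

-0.2268 in

observer B: 28.9 mm = 1.137795 in.
Difference: 0.911000 − 1.137795 = -0.2268 in.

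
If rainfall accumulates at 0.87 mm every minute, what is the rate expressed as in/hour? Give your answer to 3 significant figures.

2.06 in/hour

0.87 mm/minute × 0.0393701 in/mm × 60 minute/hour = 2.06 in/hour.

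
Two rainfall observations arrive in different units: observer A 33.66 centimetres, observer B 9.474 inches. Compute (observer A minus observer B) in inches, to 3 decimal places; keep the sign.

observer A: 33.66 cm = 13.25197 in.
Difference: 13.25197 − 9.47400 = 3.778 in.

3.778 in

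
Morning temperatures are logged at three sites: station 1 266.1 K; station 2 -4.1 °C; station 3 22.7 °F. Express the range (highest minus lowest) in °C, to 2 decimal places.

2.95 °C

station 1: 266.1 K = -7.050 °C.
station 3: 22.7 °F = -5.167 °C.
Spread: (-4.100) − (-7.050) = 2.950 °C.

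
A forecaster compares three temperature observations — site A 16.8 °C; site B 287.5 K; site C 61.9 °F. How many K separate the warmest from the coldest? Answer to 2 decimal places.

site B: 287.5 K = 14.350 °C.
site C: 61.9 °F = 16.611 °C.
Spread: 16.800 − 14.350 = 2.450 °C.

2.45 K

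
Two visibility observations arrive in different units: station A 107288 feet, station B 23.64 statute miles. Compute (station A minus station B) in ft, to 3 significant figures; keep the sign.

station B: 23.64 SM = 124819.20 ft.
Difference: 107288.00 − 124819.20 = -17500 ft.

-17500 ft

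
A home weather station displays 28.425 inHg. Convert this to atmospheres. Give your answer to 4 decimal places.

0.9500 atm

1 inHg = 0.0334211 atm, so 28.425 × 0.0334211 = 0.9500 atm.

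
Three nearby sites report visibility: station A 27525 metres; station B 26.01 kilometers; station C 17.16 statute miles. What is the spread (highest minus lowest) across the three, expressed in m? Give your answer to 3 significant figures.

station B: 26.01 km = 26010.00 m.
station C: 17.16 SM = 27616.34 m.
Spread: 27616.34 − 26010.00 = 1610 m.

1610 m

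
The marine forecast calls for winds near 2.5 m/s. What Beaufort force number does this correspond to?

2.5 m/s lies in the Beaufort 2 band (light breeze, 1.6–3.3 m/s).

Beaufort force 2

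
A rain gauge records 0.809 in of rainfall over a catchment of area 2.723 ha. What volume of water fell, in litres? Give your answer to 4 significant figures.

Depth: 0.809 in × 25.4 = 20.5486 mm.
Area: 2.723 ha = 27230 m².
1 mm over 1 m² is 1 L, so volume = 20.5486 × 27230 = 559538.38 L ≈ 559500 L.

559500 litres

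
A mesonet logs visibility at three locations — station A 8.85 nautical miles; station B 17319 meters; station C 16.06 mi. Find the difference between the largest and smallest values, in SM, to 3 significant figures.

station A: 8.85 nmi = 10.1844 SM.
station B: 17319 m = 10.7615 SM.
Spread: 16.0600 − 10.1844 = 5.88 SM.

5.88 SM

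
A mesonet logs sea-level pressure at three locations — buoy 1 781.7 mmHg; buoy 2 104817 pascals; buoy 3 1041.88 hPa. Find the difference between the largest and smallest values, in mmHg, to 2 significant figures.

buoy 2: 104817 Pa = 786.192 mmHg.
buoy 3: 1041.88 hPa = 781.474 mmHg.
Spread: 786.192 − 781.474 = 4.7 mmHg.

4.7 mmHg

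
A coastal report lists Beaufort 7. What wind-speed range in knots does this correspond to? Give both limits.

28 to 33 kt

Beaufort 7 (near gale) spans 28–33 knots.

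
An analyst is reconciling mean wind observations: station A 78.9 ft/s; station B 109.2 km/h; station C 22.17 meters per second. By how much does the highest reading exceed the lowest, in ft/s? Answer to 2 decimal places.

26.78 ft/s

station B: 109.2 km/h = 99.5188 ft/s.
station C: 22.17 m/s = 72.7362 ft/s.
Spread: 99.5188 − 72.7362 = 26.78 ft/s.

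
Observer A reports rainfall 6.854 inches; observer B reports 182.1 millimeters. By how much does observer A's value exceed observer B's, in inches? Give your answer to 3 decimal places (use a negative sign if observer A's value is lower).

observer B: 182.1 mm = 7.16929 in.
Difference: 6.85400 − 7.16929 = -0.315 in.

-0.315 in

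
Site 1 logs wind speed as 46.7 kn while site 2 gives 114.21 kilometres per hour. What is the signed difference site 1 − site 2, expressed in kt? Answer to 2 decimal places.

site 2: 114.21 km/h = 61.6685 kt.
Difference: 46.7000 − 61.6685 = -14.97 kt.

-14.97 kt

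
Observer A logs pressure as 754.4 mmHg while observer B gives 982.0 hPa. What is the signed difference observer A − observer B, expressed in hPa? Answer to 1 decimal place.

observer A: 754.4 mmHg = 1005.784 hPa.
Difference: 1005.784 − 982.000 = 23.8 hPa.

23.8 hPa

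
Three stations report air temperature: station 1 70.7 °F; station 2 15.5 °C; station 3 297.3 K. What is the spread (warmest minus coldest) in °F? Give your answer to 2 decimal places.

15.57 °F

station 1: 70.7 °F = 21.500 °C.
station 3: 297.3 K = 24.150 °C.
Spread: 24.150 − 15.500 = 8.650 °C = 15.57 °F.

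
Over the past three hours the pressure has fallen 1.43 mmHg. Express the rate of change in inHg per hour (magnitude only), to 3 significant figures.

0.0188 inHg per hour

1.43 mmHg / 3 h × 0.0393701 inHg/mmHg = 0.0188 inHg/h.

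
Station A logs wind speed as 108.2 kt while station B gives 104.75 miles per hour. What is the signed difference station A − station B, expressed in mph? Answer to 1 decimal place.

station A: 108.2 kt = 124.514 mph.
Difference: 124.514 − 104.750 = 19.8 mph.

19.8 mph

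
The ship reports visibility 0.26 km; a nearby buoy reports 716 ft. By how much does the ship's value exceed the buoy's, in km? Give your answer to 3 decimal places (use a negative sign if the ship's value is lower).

0.042 km

the buoy: 716 ft = 0.21824 km.
Difference: 0.26000 − 0.21824 = 0.042 km.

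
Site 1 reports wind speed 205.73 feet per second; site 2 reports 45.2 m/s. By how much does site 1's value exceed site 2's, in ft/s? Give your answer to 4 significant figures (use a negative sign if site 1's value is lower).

site 2: 45.2 m/s = 148.2940 ft/s.
Difference: 205.7300 − 148.2940 = 57.44 ft/s.

57.44 ft/s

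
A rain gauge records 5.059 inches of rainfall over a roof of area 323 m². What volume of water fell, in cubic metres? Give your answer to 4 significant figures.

Depth: 5.059 in × 25.4 = 128.4986 mm.
1 mm over 1 m² is 1 L, so volume = 128.4986 × 323 = 41505.048 L = 41.51 m³.

41.51 cubic metres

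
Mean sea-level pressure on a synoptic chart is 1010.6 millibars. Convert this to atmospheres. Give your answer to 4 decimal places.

0.9974 atm

1 mb = 0.000986923 atm, so 1010.6 × 0.000986923 = 0.9974 atm.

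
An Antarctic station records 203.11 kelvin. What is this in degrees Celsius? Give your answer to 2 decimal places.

°C = 203.11 − 273.15 = -70.04 °C.

-70.04 °C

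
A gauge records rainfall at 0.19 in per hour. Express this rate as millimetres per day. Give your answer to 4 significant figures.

0.19 in/hour × 25.4 mm/in × 24 hour/day = 115.8 mm/day.

115.8 mm/day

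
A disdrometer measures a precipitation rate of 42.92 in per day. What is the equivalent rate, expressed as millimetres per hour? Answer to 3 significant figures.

42.92 in/day × 25.4 mm/in × 0.0416667 day/hour = 45.4 mm/hour.

45.4 mm/hour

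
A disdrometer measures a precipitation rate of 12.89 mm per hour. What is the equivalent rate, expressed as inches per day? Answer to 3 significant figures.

12.89 mm/hour × 0.0393701 in/mm × 24 hour/day = 12.2 in/day.

12.2 in/day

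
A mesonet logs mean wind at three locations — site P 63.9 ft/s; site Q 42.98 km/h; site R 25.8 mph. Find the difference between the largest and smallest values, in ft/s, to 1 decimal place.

26.1 ft/s

site Q: 42.98 km/h = 39.170 ft/s.
site R: 25.8 mph = 37.840 ft/s.
Spread: 63.900 − 37.840 = 26.1 ft/s.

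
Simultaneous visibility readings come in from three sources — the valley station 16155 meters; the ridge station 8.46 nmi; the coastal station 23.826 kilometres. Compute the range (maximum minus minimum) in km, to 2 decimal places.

the valley station: 16155 m = 16.1550 km.
the ridge station: 8.46 nmi = 15.6679 km.
Spread: 23.8260 − 15.6679 = 8.16 km.

8.16 km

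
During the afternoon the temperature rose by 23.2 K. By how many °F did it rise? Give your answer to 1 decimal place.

41.8 °F

For a temperature change the 32° offset cancels: Δ°F = 23.2 × 1.8 = 41.8 °F.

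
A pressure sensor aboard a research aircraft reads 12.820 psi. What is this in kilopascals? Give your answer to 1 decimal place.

88.4 kPa

1 psi = 6.89476 kPa, so 12.820 × 6.89476 = 88.4 kPa.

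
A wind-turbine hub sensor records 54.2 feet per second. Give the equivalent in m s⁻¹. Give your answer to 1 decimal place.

1 ft/s = 0.3048 m/s, so 54.2 × 0.3048 = 16.5 m/s.

16.5 m/s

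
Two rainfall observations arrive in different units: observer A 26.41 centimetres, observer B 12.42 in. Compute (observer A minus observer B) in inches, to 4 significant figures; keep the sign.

observer A: 26.41 cm = 10.39764 in.
Difference: 10.39764 − 12.42000 = -2.022 in.

-2.022 in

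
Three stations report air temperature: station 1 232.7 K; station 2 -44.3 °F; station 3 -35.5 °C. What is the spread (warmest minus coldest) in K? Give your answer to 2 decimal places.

station 1: 232.7 K = -40.450 °C.
station 2: -44.3 °F = -42.389 °C.
Spread: (-35.500) − (-42.389) = 6.889 °C.

6.89 K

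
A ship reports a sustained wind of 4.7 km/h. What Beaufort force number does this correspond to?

Beaufort force 1

4.7 km/h = 1.3 m/s, which is Beaufort 1 (light air, 0.3–1.5 m/s).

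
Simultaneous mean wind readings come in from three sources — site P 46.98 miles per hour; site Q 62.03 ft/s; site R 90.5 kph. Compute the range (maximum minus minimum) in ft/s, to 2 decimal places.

20.45 ft/s

site P: 46.98 mph = 68.9040 ft/s.
site R: 90.5 km/h = 82.4767 ft/s.
Spread: 82.4767 − 62.0300 = 20.45 ft/s.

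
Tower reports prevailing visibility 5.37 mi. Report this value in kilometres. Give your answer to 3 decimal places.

8.642 km

1 SM = 1.60934 km, so 5.37 × 1.60934 = 8.642 km.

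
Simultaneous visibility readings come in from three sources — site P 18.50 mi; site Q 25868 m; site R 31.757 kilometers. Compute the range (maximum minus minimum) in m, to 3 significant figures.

5890 m

site P: 18.50 SM = 29772.86 m.
site R: 31.757 km = 31757.00 m.
Spread: 31757.00 − 25868.00 = 5890 m.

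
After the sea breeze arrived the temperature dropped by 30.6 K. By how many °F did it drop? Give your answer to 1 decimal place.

A change of 1 °C equals a change of 1.8 °F: Δ°F = 30.6 × 1.8 = 55.1 °F.

55.1 °F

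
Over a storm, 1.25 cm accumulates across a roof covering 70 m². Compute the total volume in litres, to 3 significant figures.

Depth: 1.25 cm × 10 = 12.5 mm.
1 mm over 1 m² is 1 L, so volume = 12.5 × 70 = 875 L.

875 litres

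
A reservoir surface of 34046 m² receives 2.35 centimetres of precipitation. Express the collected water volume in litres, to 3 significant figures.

Depth: 2.35 cm × 10 = 23.5 mm.
1 mm over 1 m² is 1 L, so volume = 23.5 × 34046 = 800081 L ≈ 800000 L.

800000 litres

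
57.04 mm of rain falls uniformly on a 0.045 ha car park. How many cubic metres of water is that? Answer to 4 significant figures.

25.67 cubic metres

Area: 0.045 ha = 450 m².
1 mm over 1 m² is 1 L, so volume = 57.04 × 450 = 25668 L = 25.67 m³.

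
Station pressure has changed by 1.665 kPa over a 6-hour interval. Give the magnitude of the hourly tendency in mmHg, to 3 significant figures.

2.08 mmHg per hour

1.665 kPa / 6 h × 7.50062 mmHg/kPa = 2.08 mmHg/h.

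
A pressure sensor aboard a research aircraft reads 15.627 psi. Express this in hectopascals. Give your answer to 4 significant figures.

1 psi = 68.9476 hPa, so 15.627 × 68.9476 = 1077 hPa.

1077 hPa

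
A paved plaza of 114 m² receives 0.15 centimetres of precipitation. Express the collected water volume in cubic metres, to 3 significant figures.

Depth: 0.15 cm × 10 = 1.5 mm.
1 mm over 1 m² is 1 L, so volume = 1.5 × 114 = 171 L = 0.171 m³.

0.171 cubic metres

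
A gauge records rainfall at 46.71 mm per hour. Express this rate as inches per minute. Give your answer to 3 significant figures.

0.0306 in/minute

46.71 mm/hour × 0.0393701 in/mm × 0.0166667 hour/minute = 0.0306 in/minute.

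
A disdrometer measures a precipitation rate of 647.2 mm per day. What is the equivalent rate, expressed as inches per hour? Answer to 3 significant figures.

647.2 mm/day × 0.0393701 in/mm × 0.0416667 day/hour = 1.06 in/hour.

1.06 in/hour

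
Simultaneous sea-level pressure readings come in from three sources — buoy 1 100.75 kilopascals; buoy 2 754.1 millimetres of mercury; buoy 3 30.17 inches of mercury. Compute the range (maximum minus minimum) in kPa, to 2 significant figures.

buoy 2: 754.1 mmHg = 100.538 kPa.
buoy 3: 30.17 inHg = 102.167 kPa.
Spread: 102.167 − 100.538 = 1.6 kPa.

1.6 kPa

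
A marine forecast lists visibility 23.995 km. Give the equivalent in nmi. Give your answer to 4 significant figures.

1 km = 0.539957 nmi, so 23.995 × 0.539957 = 12.96 nmi.

12.96 nmi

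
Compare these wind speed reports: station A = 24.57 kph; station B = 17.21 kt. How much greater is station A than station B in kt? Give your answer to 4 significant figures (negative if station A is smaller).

-3.943 kt

station A: 24.57 km/h = 13.26674 kt.
Difference: 13.26674 − 17.21000 = -3.943 kt.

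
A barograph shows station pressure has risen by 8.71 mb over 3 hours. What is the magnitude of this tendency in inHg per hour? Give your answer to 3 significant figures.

0.0857 inHg per hour

8.71 mb / 3 h × 0.02953 inHg/mb = 0.0857 inHg/h.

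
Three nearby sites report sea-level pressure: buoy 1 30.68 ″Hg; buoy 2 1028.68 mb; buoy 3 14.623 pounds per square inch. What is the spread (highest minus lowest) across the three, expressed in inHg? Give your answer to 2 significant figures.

0.91 inHg

buoy 2: 1028.68 mb = 30.3769 inHg.
buoy 3: 14.623 psi = 29.7727 inHg.
Spread: 30.6800 − 29.7727 = 0.91 inHg.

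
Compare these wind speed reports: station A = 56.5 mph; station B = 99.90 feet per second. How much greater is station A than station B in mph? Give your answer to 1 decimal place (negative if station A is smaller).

-11.6 mph

station B: 99.90 ft/s = 68.114 mph.
Difference: 56.500 − 68.114 = -11.6 mph.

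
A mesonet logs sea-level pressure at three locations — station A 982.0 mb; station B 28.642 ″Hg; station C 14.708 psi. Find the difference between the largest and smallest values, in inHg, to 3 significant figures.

1.30 inHg

station A: 982.0 mb = 28.9984 inHg.
station C: 14.708 psi = 29.9458 inHg.
Spread: 29.9458 − 28.6420 = 1.30 inHg.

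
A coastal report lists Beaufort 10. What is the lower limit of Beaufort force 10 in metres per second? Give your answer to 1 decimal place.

24.5 m/s

Beaufort 10 (storm) spans 24.5–28.4 m/s.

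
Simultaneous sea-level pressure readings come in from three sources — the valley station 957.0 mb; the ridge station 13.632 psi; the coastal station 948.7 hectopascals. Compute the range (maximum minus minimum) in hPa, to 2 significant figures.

17 hPa

the valley station: 957.0 mb = 957.00 hPa.
the ridge station: 13.632 psi = 939.89 hPa.
Spread: 957.00 − 939.89 = 17 hPa.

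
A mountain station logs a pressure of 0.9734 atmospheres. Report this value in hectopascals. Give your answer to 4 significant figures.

986.3 hPa

1 atm = 1013.25 hPa, so 0.9734 × 1013.25 = 986.3 hPa.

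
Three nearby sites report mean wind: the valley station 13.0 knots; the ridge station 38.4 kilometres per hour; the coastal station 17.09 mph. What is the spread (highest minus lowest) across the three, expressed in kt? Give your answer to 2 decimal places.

the ridge station: 38.4 km/h = 20.7343 kt.
the coastal station: 17.09 mph = 14.8508 kt.
Spread: 20.7343 − 13.0000 = 7.73 kt.

7.73 kt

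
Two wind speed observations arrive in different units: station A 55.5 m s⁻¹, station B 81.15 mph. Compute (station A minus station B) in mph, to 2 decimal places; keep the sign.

43.00 mph

station A: 55.5 m/s = 124.1500 mph.
Difference: 124.1500 − 81.1500 = 43.00 mph.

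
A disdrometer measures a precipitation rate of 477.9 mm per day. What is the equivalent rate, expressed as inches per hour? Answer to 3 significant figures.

477.9 mm/day × 0.0393701 in/mm × 0.0416667 day/hour = 0.784 in/hour.

0.784 in/hour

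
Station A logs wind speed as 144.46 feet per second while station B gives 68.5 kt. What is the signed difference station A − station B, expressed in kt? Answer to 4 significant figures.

station A: 144.46 ft/s = 85.5902 kt.
Difference: 85.5902 − 68.5000 = 17.09 kt.

17.09 kt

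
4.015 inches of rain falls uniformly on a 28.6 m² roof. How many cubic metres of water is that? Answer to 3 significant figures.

2.92 cubic metres

Depth: 4.015 in × 25.4 = 101.981 mm.
1 mm over 1 m² is 1 L, so volume = 101.981 × 28.6 = 2916.6566 L = 2.92 m³.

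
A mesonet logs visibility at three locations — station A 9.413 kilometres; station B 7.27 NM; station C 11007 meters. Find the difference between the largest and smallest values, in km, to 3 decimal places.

4.051 km

station B: 7.27 nmi = 13.46404 km.
station C: 11007 m = 11.00700 km.
Spread: 13.46404 − 9.41300 = 4.051 km.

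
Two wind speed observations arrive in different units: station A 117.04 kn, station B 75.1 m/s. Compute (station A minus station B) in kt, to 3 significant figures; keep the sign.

station B: 75.1 m/s = 145.983 kt.
Difference: 117.040 − 145.983 = -28.9 kt.

-28.9 kt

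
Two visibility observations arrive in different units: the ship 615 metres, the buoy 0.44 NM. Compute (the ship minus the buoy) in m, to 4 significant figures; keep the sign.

the buoy: 0.44 nmi = 814.880 m.
Difference: 615.000 − 814.880 = -199.9 m.

-199.9 m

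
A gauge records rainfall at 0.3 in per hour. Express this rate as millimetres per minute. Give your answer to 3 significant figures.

0.3 in/hour × 25.4 mm/in × 0.0166667 hour/minute = 0.127 mm/minute.

0.127 mm/minute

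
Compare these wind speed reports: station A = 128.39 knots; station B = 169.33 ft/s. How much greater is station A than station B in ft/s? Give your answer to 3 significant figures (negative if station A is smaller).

47.4 ft/s

station A: 128.39 kt = 216.698 ft/s.
Difference: 216.698 − 169.330 = 47.4 ft/s.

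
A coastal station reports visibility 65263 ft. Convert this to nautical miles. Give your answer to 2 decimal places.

1 ft = 0.000164579 nmi, so 65263 × 0.000164579 = 10.74 nmi.

10.74 nmi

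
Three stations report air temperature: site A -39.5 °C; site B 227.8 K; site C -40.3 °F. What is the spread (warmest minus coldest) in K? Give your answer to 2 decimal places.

5.85 K

site B: 227.8 K = -45.350 °C.
site C: -40.3 °F = -40.167 °C.
Spread: (-39.500) − (-45.350) = 5.850 °C.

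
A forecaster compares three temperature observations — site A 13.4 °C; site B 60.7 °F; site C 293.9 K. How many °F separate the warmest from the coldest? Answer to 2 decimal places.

site B: 60.7 °F = 15.944 °C.
site C: 293.9 K = 20.750 °C.
Spread: 20.750 − 13.400 = 7.350 °C = 13.23 °F.

13.23 °F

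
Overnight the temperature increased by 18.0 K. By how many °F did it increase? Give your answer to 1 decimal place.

Converting a difference, only the 9/5 scale factor applies: Δ°F = 18.0 × 1.8 = 32.4 °F.

32.4 °F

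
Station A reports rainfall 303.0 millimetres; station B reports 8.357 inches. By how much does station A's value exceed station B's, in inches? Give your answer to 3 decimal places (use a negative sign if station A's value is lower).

station A: 303.0 mm = 11.92913 in.
Difference: 11.92913 − 8.35700 = 3.572 in.

3.572 in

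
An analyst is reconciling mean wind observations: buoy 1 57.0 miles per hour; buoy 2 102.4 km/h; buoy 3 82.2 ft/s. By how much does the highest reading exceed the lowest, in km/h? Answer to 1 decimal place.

buoy 1: 57.0 mph = 91.733 km/h.
buoy 3: 82.2 ft/s = 90.196 km/h.
Spread: 102.400 − 90.196 = 12.2 km/h.

12.2 km/h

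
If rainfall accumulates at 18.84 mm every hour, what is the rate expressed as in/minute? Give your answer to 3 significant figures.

18.84 mm/hour × 0.0393701 in/mm × 0.0166667 hour/minute = 0.0124 in/minute.

0.0124 in/minute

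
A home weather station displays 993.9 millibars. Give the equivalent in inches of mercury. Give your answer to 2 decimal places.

29.35 inHg

1 mb = 0.02953 inHg, so 993.9 × 0.02953 = 29.35 inHg.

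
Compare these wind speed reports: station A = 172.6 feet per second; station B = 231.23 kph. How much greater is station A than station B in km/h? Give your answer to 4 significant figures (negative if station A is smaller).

-41.84 km/h

station A: 172.6 ft/s = 189.3905 km/h.
Difference: 189.3905 − 231.2300 = -41.84 km/h.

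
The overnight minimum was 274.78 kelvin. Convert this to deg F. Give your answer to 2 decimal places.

First to °C: 1.63 °C.
Then to °F: 34.93 °F.

34.93 °F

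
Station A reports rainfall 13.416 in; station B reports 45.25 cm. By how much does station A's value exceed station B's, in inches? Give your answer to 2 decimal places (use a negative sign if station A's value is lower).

-4.40 in

station B: 45.25 cm = 17.8150 in.
Difference: 13.4160 − 17.8150 = -4.40 in.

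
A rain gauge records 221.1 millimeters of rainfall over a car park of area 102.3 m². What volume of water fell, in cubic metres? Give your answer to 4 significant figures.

1 mm over 1 m² is 1 L, so volume = 221.1 × 102.3 = 22618.53 L = 22.62 m³.

22.62 cubic metres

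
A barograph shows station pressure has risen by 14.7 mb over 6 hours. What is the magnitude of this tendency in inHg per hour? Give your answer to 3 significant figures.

14.7 mb / 6 h × 0.02953 inHg/mb = 0.0723 inHg/h.

0.0723 inHg per hour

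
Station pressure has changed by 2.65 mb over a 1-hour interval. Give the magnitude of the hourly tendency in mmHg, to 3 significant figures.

2.65 mb / 1 h × 0.750062 mmHg/mb = 1.99 mmHg/h.

1.99 mmHg per hour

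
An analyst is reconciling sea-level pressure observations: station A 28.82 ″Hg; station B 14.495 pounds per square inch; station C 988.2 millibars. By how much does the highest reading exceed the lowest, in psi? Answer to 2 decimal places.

station A: 28.82 inHg = 14.1551 psi.
station C: 988.2 mb = 14.3326 psi.
Spread: 14.4950 − 14.1551 = 0.34 psi.

0.34 psi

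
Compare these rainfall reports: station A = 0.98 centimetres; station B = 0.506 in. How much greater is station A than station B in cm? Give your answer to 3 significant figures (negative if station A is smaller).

-0.305 cm

station B: 0.506 in = 1.28524 cm.
Difference: 0.98000 − 1.28524 = -0.305 cm.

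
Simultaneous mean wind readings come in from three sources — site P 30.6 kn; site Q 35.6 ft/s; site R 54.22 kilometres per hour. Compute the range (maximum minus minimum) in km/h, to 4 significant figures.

site P: 30.6 kt = 56.6712 km/h.
site Q: 35.6 ft/s = 39.0632 km/h.
Spread: 56.6712 − 39.0632 = 17.61 km/h.

17.61 km/h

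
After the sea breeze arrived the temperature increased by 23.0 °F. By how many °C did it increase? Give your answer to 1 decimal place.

12.8 °C

Converting a difference, only the 9/5 scale factor applies: Δ°C = 23.0 × 0.5556 = 12.8 °C.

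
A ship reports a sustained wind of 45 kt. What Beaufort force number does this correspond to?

45 kt lies in the Beaufort 9 band (strong gale, 41–47 kt).

Beaufort force 9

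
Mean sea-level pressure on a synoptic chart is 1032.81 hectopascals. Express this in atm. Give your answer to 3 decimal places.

1 hPa = 0.000986923 atm, so 1032.81 × 0.000986923 = 1.019 atm.

1.019 atm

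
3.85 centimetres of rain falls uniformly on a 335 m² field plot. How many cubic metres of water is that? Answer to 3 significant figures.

Depth: 3.85 cm × 10 = 38.5 mm.
1 mm over 1 m² is 1 L, so volume = 38.5 × 335 = 12897.5 L = 12.9 m³.

12.9 cubic metres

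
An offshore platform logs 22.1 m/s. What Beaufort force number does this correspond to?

Beaufort force 9

22.1 m/s lies in the Beaufort 9 band (strong gale, 20.8–24.4 m/s).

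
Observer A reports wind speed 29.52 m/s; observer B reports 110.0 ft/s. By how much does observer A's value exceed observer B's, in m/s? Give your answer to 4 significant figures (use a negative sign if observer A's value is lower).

observer B: 110.0 ft/s = 33.52800 m/s.
Difference: 29.52000 − 33.52800 = -4.008 m/s.

-4.008 m/s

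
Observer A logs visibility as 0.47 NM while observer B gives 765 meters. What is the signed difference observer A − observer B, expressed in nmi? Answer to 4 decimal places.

observer B: 765 m = 0.413067 nmi.
Difference: 0.470000 − 0.413067 = 0.0569 nmi.

0.0569 nmi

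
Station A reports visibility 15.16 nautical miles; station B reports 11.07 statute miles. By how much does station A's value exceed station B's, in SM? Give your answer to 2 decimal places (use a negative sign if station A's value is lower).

6.38 SM

station A: 15.16 nmi = 17.4458 SM.
Difference: 17.4458 − 11.0700 = 6.38 SM.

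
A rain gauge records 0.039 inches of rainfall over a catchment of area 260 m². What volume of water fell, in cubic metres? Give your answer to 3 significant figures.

Depth: 0.039 in × 25.4 = 0.9906 mm.
1 mm over 1 m² is 1 L, so volume = 0.9906 × 260 = 257.556 L = 0.258 m³.

0.258 cubic metres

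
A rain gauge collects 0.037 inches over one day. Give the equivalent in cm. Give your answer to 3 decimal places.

0.094 cm

1 in = 2.54 cm, so 0.037 × 2.54 = 0.094 cm.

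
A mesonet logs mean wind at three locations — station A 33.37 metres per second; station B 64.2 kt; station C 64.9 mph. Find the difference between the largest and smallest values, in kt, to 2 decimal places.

station A: 33.37 m/s = 64.8661 kt.
station C: 64.9 mph = 56.3966 kt.
Spread: 64.8661 − 56.3966 = 8.47 kt.

8.47 kt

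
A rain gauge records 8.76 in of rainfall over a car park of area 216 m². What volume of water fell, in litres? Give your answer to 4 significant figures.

Depth: 8.76 in × 25.4 = 222.504 mm.
1 mm over 1 m² is 1 L, so volume = 222.504 × 216 = 48060.864 L ≈ 48060 L.

48060 litres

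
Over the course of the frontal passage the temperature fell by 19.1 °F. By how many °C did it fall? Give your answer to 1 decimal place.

Converting a difference, only the 9/5 scale factor applies: Δ°C = 19.1 × 0.5556 = 10.6 °C.

10.6 °C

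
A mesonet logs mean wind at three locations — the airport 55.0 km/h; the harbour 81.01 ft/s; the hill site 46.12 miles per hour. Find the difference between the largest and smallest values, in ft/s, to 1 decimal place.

the airport: 55.0 km/h = 50.124 ft/s.
the hill site: 46.12 mph = 67.643 ft/s.
Spread: 81.010 − 50.124 = 30.9 ft/s.

30.9 ft/s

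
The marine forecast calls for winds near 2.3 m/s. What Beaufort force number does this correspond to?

2.3 m/s lies in the Beaufort 2 band (light breeze, 1.6–3.3 m/s).

Beaufort force 2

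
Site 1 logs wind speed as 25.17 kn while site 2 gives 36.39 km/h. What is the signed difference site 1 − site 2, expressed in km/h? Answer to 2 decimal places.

site 1: 25.17 kt = 46.6148 km/h.
Difference: 46.6148 − 36.3900 = 10.22 km/h.

10.22 km/h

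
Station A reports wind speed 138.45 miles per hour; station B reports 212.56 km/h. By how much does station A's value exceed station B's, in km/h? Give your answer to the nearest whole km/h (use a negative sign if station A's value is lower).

10 km/h

station A: 138.45 mph = 222.81 km/h.
Difference: 222.81 − 212.56 = 10 km/h.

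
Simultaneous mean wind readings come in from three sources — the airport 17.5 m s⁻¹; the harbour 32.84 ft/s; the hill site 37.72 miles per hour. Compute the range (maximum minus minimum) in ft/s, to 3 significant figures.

24.6 ft/s

the airport: 17.5 m/s = 57.415 ft/s.
the hill site: 37.72 mph = 55.323 ft/s.
Spread: 57.415 − 32.840 = 24.6 ft/s.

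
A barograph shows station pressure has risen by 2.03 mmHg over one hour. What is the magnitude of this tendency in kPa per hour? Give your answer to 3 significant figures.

2.03 mmHg / 1 h × 0.133322 kPa/mmHg = 0.271 kPa/h.

0.271 kPa per hour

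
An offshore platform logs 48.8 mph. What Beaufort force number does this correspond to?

48.8 mph = 21.8 m/s, which is Beaufort 9 (strong gale, 20.8–24.4 m/s).

Beaufort force 9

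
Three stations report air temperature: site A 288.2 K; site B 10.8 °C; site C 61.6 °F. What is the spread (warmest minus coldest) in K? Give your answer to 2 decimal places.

site A: 288.2 K = 15.050 °C.
site C: 61.6 °F = 16.444 °C.
Spread: 16.444 − 10.800 = 5.644 °C.

5.64 K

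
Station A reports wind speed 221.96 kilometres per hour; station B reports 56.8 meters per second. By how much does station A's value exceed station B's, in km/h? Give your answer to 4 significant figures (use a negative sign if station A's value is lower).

station B: 56.8 m/s = 204.4800 km/h.
Difference: 221.9600 − 204.4800 = 17.48 km/h.

17.48 km/h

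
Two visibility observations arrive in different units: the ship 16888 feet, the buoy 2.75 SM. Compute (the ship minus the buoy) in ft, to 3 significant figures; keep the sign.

2370 ft

the buoy: 2.75 SM = 14520.00 ft.
Difference: 16888.00 − 14520.00 = 2370 ft.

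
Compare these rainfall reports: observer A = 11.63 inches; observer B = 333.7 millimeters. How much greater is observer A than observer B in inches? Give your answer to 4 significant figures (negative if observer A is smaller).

observer B: 333.7 mm = 13.13780 in.
Difference: 11.63000 − 13.13780 = -1.508 in.

-1.508 in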